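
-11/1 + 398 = 387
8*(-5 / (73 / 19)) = -760 / 73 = -10.41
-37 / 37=-1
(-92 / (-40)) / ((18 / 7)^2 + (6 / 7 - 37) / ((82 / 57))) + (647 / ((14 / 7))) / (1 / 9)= 2911.38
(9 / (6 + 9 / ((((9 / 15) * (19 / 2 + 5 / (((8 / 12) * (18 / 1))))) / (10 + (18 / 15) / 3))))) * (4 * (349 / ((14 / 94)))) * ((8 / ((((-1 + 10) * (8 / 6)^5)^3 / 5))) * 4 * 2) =82329363495 / 3615490048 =22.77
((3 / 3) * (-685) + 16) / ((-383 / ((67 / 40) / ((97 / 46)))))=1030929 / 743020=1.39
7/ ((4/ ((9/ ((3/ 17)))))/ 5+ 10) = 0.70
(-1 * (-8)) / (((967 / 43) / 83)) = 28552 / 967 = 29.53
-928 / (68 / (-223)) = 51736 / 17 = 3043.29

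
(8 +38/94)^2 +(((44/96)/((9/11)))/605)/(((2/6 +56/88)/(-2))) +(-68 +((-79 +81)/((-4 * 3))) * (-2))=37699861/12723840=2.96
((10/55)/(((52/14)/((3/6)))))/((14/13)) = 1/44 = 0.02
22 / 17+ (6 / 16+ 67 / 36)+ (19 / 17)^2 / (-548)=10057111 / 2850696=3.53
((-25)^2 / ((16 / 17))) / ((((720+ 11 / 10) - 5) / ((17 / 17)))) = 53125 / 57288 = 0.93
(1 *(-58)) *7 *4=-1624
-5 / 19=-0.26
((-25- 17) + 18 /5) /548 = -0.07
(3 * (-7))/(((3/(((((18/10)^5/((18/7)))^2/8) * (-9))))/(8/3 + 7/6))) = 1018786745907/625000000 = 1630.06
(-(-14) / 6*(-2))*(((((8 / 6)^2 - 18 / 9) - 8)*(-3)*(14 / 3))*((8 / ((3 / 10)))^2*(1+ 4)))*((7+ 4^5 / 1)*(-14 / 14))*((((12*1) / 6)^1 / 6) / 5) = 95703193600 / 729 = 131280100.96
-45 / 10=-9 / 2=-4.50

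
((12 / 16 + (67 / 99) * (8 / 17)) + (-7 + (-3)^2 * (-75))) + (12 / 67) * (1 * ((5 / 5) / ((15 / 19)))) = -1535138753 / 2255220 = -680.70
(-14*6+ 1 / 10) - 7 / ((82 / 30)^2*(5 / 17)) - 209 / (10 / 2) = -2166567 / 16810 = -128.89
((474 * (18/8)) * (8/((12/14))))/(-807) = -3318/269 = -12.33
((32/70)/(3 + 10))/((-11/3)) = -48/5005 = -0.01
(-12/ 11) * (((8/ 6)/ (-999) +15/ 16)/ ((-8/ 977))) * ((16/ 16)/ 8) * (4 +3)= 27909959/ 255744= 109.13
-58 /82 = -29 /41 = -0.71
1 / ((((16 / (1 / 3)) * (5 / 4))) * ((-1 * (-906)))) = 0.00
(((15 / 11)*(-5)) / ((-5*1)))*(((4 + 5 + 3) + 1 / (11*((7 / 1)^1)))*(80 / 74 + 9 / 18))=43875 / 1694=25.90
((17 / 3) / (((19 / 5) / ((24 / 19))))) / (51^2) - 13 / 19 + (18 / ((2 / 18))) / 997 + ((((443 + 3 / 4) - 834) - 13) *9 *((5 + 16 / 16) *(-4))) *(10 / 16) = 54438.23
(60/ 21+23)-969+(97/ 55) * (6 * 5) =-68548/ 77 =-890.23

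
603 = 603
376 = 376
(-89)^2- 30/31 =245521/31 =7920.03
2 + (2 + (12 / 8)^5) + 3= 467 / 32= 14.59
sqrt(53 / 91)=sqrt(4823) / 91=0.76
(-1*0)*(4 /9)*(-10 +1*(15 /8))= 0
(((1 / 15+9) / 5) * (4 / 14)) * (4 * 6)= 2176 / 175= 12.43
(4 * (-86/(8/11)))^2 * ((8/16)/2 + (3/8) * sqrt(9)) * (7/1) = 17227133/8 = 2153391.62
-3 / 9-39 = -118 / 3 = -39.33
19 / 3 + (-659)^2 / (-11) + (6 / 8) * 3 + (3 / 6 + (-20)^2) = -5157373 / 132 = -39071.01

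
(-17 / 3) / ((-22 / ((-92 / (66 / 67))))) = -26197 / 1089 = -24.06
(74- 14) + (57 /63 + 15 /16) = 20779 /336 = 61.84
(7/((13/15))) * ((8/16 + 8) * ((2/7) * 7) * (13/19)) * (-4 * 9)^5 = -5680638113.68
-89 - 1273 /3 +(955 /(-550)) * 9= -174557 /330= -528.96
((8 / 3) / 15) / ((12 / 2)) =4 / 135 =0.03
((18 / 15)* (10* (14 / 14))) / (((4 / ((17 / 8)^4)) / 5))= 305.86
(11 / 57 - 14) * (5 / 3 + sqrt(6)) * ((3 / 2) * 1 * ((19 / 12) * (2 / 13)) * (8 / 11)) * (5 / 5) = -1574 * sqrt(6) / 429 - 7870 / 1287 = -15.10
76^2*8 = 46208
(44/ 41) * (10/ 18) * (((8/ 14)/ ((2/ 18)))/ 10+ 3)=44/ 21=2.10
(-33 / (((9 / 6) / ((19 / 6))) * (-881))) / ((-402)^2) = 209 / 427119372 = 0.00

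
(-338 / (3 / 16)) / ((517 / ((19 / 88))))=-12844 / 17061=-0.75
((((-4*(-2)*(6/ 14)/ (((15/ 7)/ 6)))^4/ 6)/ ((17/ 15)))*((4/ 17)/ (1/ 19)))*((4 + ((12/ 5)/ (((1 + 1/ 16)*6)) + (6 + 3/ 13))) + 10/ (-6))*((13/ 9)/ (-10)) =-110714290176/ 15353125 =-7211.19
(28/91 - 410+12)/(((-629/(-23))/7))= -101.79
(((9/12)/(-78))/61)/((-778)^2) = -1/3839921696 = -0.00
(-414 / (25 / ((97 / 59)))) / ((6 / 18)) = -120474 / 1475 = -81.68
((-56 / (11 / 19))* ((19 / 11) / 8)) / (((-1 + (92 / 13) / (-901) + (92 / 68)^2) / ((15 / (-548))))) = 7547681505 / 10860985168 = 0.69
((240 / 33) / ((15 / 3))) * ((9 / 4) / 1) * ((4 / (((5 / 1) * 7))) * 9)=1296 / 385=3.37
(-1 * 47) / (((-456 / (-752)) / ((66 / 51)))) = -100.31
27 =27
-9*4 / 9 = -4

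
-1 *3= -3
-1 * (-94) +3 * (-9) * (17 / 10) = 481 / 10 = 48.10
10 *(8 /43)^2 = 640 /1849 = 0.35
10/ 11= 0.91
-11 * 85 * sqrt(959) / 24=-935 * sqrt(959) / 24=-1206.45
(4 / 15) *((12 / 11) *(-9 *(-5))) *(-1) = -13.09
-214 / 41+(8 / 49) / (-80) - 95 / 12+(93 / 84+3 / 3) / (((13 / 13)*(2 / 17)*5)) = -2303779 / 241080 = -9.56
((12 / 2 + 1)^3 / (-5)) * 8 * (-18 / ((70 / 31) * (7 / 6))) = 93744 / 25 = 3749.76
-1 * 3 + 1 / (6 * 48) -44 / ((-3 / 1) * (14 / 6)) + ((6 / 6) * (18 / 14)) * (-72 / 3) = -55577 / 2016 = -27.57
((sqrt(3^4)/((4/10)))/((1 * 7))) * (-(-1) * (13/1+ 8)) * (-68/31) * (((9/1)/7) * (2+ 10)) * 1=-495720/217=-2284.42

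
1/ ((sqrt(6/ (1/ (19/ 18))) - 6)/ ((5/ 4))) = -45/ 178 - 5 * sqrt(57)/ 356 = -0.36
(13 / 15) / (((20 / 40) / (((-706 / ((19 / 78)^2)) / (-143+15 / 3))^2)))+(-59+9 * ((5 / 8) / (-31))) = 1096452480312631 / 85485363160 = 12826.20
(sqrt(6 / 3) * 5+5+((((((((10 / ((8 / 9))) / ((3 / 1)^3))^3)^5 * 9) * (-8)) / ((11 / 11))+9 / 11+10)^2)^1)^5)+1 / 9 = 5 * sqrt(2)+114623668560461924218277942144366891239581919871292832104884866995724680605269872083972888633331303476381109086009967309712715780734642326470633887572546746376565345 / 5221421996577141608281475653024939801870043904166201282489157941690317660865982726568533512944411770432086943443337958404496990137339078862430003607371776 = 21952577032.18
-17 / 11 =-1.55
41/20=2.05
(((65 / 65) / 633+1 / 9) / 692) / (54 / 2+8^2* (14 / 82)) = 4387 / 1021718970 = 0.00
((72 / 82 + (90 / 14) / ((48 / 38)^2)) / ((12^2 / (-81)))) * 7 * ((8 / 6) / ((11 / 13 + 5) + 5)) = -2.38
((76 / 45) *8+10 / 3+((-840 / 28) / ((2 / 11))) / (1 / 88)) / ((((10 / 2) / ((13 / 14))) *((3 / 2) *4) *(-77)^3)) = 4242173 / 4314236850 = 0.00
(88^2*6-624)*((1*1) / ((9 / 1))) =15280 / 3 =5093.33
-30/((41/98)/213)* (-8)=122189.27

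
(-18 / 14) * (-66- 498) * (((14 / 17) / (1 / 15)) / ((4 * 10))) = 3807 / 17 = 223.94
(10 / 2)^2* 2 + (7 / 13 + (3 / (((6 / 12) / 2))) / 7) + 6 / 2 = 5028 / 91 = 55.25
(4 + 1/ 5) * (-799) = -16779/ 5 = -3355.80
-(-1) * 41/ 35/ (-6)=-41/ 210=-0.20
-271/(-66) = 271/66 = 4.11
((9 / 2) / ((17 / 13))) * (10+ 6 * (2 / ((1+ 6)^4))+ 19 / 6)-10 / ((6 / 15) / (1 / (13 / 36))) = -50737443 / 2122484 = -23.90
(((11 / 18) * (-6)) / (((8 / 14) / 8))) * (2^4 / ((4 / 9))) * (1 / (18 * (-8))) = 77 / 6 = 12.83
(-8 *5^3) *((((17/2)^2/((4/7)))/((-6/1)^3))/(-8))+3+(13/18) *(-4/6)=-244171/3456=-70.65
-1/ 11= -0.09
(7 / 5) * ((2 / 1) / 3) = 14 / 15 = 0.93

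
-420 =-420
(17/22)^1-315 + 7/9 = -62063/198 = -313.45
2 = 2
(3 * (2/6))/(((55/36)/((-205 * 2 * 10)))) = -2683.64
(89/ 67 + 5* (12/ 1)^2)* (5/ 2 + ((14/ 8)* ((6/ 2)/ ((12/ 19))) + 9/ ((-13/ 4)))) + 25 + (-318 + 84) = 77941793/ 13936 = 5592.84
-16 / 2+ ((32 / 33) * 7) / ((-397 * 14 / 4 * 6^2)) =-943288 / 117909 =-8.00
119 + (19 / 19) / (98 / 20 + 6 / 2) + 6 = 9885 / 79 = 125.13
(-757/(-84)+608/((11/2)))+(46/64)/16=14145601/118272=119.60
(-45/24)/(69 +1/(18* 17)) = -0.03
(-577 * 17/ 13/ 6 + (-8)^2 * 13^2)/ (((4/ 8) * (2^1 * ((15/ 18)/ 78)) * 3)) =1667678/ 5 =333535.60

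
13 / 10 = 1.30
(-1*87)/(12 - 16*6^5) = 29/41468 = 0.00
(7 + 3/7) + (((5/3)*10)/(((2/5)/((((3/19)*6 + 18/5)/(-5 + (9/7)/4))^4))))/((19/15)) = 187771870148023900/5104476719217253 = 36.79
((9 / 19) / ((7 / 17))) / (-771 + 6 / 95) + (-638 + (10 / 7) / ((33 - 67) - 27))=-6650995623 / 10424351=-638.02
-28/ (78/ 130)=-140/ 3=-46.67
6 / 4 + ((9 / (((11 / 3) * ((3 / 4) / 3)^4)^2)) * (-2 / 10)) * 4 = -42465513 / 1210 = -35095.47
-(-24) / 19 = 24 / 19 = 1.26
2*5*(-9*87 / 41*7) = -54810 / 41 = -1336.83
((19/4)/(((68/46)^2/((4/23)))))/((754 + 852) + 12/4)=0.00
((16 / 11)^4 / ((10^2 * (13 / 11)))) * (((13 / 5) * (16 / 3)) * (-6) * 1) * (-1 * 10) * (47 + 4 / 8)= 9961472 / 6655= 1496.84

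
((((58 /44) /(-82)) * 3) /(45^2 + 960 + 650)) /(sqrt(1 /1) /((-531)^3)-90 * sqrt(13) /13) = -169334780121 /1190674612627392492205145980 + 17552092078327331223 * sqrt(13) /119067461262739249220514598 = 0.00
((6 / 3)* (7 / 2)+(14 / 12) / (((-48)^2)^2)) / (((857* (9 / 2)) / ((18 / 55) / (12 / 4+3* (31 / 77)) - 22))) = -439887214067 / 11054829404160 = -0.04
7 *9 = 63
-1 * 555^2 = -308025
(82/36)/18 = 41/324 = 0.13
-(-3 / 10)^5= 243 / 100000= 0.00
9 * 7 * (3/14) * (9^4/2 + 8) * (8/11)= 355158/11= 32287.09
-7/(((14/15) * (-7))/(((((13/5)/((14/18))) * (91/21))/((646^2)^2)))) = 1521/17066959097888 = 0.00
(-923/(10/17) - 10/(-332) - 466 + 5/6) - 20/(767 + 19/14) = -54487580693/26784930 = -2034.26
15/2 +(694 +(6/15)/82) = 287617/410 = 701.50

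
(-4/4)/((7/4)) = -4/7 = -0.57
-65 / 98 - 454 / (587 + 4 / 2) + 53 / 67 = -2486793 / 3867374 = -0.64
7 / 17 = 0.41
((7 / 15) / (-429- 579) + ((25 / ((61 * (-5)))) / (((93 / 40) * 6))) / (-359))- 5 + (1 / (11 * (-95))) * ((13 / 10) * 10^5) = -39657763014421 / 306468621360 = -129.40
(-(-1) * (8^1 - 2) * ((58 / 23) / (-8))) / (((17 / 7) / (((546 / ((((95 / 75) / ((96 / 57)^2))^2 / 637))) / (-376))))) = 3123286445260800 / 864562155137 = 3612.56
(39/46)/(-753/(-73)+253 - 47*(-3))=0.00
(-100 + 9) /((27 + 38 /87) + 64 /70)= -277095 /86329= -3.21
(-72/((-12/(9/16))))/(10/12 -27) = -81/628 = -0.13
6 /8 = 3 /4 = 0.75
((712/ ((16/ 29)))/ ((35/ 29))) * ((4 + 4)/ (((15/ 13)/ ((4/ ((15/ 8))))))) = 15815.71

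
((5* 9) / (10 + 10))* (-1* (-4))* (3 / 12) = 9 / 4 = 2.25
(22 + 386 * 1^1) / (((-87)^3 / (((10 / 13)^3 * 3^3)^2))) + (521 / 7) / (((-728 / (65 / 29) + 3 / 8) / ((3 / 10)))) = -1736674395470652 / 10693661979594139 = -0.16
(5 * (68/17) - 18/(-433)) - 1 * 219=-86149/433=-198.96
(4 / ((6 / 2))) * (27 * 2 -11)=172 / 3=57.33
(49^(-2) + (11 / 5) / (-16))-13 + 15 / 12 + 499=93564649 / 192080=487.11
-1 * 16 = -16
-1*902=-902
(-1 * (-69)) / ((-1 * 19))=-69 / 19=-3.63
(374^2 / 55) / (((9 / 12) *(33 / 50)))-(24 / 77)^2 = 274151776 / 53361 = 5137.68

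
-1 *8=-8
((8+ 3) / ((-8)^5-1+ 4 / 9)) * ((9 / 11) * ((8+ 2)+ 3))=-1053 / 294917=-0.00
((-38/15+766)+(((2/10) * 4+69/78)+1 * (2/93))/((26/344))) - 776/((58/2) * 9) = 1070749066/1367379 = 783.07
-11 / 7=-1.57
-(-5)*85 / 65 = 85 / 13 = 6.54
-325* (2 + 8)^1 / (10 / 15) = -4875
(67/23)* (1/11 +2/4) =871/506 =1.72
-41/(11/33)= -123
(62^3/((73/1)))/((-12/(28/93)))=-53816/657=-81.91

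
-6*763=-4578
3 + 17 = 20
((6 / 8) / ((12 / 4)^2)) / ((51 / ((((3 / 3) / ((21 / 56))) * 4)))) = 8 / 459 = 0.02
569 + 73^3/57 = 421450/57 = 7393.86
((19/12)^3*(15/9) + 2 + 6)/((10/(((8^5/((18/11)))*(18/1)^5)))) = 276514394112/5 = 55302878822.40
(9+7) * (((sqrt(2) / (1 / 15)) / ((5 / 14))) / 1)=950.35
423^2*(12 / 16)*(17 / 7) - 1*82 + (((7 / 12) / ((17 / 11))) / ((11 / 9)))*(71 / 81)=1046874644 / 3213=325824.66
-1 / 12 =-0.08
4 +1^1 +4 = 9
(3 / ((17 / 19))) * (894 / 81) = 5662 / 153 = 37.01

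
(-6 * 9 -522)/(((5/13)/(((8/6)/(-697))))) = 9984/3485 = 2.86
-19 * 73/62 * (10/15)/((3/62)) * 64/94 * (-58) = 5148544/423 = 12171.50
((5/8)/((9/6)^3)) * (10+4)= 2.59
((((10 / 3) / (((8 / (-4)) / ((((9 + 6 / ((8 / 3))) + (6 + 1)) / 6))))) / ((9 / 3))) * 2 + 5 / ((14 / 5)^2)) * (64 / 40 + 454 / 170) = -175571 / 14994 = -11.71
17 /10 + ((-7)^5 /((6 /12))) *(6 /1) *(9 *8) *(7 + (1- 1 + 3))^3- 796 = -145212487943 /10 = -14521248794.30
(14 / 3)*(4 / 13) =56 / 39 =1.44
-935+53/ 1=-882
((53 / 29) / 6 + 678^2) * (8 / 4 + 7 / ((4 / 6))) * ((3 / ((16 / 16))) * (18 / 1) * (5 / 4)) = 89983202625 / 232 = 387858632.00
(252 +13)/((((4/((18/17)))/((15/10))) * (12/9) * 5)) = 4293/272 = 15.78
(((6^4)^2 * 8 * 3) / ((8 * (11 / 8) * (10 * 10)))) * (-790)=-1592275968 / 55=-28950472.15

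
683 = 683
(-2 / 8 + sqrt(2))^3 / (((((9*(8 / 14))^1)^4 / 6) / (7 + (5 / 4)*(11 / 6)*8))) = -4425043 / 13436928 + 1596665*sqrt(2) / 3359232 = 0.34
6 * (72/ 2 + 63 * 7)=2862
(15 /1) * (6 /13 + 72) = 14130 /13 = 1086.92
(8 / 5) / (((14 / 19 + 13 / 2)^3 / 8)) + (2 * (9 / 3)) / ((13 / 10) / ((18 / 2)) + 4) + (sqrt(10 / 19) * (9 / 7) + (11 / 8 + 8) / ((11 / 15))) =9 * sqrt(190) / 133 + 4426459313197 / 310289375000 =15.20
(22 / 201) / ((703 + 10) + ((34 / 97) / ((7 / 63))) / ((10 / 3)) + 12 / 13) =69355 / 452978826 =0.00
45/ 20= 9/ 4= 2.25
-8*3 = -24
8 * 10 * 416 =33280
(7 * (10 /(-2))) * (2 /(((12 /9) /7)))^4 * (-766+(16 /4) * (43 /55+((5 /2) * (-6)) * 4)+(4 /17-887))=2405278190637 /2992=803903138.58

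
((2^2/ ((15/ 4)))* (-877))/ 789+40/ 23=150664/ 272205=0.55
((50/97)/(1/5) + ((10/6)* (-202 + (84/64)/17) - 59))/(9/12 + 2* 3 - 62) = 31103623/4373148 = 7.11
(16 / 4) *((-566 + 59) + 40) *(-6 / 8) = 1401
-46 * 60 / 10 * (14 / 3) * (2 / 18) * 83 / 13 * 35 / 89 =-3741640 / 10413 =-359.32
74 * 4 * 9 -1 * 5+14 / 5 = 13309 / 5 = 2661.80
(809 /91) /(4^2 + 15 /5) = 809 /1729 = 0.47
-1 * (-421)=421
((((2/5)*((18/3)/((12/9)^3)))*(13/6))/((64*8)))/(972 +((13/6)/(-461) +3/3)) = 0.00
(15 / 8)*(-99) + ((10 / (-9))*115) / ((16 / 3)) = -2515 / 12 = -209.58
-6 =-6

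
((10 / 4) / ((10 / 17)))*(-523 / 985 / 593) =-8891 / 2336420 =-0.00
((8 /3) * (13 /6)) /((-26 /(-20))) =4.44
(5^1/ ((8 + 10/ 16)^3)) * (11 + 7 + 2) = 51200/ 328509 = 0.16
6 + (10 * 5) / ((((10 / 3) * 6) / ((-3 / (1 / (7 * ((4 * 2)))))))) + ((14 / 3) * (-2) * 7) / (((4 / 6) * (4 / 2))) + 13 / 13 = -462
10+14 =24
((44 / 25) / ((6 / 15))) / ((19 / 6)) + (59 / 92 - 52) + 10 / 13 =-49.20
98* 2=196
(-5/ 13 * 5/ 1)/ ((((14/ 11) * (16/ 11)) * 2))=-3025/ 5824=-0.52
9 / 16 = 0.56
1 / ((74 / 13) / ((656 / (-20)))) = -1066 / 185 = -5.76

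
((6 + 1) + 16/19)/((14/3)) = 447/266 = 1.68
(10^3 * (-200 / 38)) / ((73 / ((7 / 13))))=-700000 / 18031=-38.82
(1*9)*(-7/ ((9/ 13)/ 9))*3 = -2457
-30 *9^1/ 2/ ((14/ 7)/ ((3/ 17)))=-405/ 34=-11.91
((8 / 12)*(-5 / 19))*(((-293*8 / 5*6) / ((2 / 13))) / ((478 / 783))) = 23859576 / 4541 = 5254.26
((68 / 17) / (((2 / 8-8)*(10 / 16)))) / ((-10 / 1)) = 64 / 775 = 0.08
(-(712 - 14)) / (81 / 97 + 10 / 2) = -33853 / 283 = -119.62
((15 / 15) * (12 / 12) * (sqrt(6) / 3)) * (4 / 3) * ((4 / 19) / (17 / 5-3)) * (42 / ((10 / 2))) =112 * sqrt(6) / 57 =4.81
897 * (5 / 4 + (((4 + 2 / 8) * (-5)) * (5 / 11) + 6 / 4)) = -68172 / 11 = -6197.45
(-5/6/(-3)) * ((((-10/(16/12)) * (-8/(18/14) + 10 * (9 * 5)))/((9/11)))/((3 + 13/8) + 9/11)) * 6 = -48327400/38799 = -1245.58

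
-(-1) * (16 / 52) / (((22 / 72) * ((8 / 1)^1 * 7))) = 18 / 1001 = 0.02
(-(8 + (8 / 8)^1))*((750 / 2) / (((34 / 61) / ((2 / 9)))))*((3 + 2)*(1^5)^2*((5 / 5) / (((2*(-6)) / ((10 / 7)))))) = 190625 / 238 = 800.95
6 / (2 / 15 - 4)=-45 / 29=-1.55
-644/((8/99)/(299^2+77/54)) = -712492633.42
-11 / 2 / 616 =-0.01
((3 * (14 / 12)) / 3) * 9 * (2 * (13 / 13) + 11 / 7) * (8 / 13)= 300 / 13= 23.08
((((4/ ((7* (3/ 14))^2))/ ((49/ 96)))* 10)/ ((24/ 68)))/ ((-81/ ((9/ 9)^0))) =-1.22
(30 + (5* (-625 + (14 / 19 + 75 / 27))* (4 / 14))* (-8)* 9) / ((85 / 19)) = 243026 / 17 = 14295.65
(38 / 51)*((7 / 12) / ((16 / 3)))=133 / 1632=0.08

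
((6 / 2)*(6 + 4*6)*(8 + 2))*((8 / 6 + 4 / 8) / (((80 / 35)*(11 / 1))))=65.62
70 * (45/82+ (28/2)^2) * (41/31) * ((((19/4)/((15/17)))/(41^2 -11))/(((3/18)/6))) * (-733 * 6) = -240398222589/25885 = -9287163.32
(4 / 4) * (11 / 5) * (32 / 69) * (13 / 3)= 4576 / 1035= 4.42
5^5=3125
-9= -9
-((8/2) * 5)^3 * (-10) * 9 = 720000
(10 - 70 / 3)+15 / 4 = -115 / 12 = -9.58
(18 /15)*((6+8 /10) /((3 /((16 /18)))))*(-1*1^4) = -544 /225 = -2.42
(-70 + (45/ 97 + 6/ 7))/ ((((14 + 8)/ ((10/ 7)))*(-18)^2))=-233165/ 16939692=-0.01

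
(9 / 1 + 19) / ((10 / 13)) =182 / 5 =36.40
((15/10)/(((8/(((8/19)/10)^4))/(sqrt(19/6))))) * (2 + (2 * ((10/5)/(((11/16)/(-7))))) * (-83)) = 297648 * sqrt(114)/895956875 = 0.00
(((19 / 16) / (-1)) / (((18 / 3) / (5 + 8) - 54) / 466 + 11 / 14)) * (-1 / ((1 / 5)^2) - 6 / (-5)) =47939983 / 1137880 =42.13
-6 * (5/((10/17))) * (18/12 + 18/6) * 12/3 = -918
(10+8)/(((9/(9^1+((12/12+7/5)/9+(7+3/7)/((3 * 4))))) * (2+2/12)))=4152/455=9.13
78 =78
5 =5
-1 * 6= -6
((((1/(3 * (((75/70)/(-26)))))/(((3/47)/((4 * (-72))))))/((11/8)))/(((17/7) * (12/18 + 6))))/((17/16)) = 122630144/79475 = 1543.00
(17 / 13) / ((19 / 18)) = 306 / 247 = 1.24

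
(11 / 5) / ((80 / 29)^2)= 9251 / 32000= 0.29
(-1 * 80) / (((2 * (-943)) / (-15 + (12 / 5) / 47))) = -28104 / 44321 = -0.63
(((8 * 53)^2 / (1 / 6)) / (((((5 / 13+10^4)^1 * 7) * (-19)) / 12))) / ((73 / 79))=-10.53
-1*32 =-32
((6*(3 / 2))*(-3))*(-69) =1863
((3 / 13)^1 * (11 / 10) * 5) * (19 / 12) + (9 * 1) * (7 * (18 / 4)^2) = 132887 / 104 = 1277.76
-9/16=-0.56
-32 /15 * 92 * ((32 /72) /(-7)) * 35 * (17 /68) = 109.04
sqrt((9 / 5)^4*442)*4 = 324*sqrt(442) / 25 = 272.47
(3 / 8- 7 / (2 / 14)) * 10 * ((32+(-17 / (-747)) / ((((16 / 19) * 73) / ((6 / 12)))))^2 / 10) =-1212945989117586221 / 24359976640512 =-49792.58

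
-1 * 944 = -944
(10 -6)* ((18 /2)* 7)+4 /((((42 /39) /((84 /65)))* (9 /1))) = 3788 /15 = 252.53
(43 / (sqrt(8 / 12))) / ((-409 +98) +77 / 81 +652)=3483 * sqrt(6) / 55396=0.15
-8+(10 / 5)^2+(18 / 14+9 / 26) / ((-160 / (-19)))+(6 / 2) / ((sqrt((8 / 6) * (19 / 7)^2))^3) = -110837 / 29120+3087 * sqrt(3) / 54872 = -3.71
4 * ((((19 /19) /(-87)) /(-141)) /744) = 1 /2281662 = 0.00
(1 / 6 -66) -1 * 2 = -407 / 6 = -67.83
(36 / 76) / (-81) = -1 / 171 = -0.01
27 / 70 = 0.39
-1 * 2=-2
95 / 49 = 1.94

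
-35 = -35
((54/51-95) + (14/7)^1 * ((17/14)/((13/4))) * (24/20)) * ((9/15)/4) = -2159097/154700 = -13.96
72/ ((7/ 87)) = 6264/ 7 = 894.86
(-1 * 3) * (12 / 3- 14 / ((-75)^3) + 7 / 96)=-54984823 / 4500000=-12.22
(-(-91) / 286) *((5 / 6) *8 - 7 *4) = -224 / 33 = -6.79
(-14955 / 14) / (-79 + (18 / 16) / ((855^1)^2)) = 4858879500 / 359339393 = 13.52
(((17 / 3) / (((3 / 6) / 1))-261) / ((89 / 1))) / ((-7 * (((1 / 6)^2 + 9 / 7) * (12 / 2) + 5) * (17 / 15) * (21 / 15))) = 16050 / 818533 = 0.02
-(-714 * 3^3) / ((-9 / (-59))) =126378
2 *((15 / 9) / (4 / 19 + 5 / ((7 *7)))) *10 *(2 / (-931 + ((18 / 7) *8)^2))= -9123800 / 21722859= -0.42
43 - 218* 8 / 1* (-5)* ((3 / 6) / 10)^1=479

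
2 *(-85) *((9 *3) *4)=-18360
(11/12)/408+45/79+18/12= 801365/386784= 2.07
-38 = -38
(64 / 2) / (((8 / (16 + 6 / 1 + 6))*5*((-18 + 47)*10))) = 56 / 725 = 0.08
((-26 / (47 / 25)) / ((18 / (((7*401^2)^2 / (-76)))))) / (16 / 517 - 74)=-4529493248455175 / 26157528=-173162129.41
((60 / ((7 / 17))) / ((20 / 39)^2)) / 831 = 0.67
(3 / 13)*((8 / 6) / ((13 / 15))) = 60 / 169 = 0.36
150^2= 22500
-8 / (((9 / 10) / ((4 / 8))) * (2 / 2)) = -40 / 9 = -4.44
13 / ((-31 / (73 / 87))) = -949 / 2697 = -0.35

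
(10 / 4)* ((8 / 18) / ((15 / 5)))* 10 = 3.70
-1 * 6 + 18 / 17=-4.94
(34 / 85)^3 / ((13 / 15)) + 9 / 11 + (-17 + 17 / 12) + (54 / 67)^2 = -2704127273 / 192578100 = -14.04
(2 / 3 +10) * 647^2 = 13395488 / 3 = 4465162.67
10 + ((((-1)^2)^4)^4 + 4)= 15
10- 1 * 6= 4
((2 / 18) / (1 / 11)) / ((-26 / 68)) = -374 / 117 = -3.20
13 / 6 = 2.17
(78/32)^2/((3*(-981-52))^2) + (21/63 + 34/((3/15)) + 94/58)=171.95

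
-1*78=-78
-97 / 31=-3.13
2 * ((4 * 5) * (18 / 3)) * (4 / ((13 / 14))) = 13440 / 13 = 1033.85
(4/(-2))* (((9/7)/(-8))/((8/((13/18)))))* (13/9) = 169/4032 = 0.04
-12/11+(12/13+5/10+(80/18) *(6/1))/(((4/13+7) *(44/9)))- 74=-621187/8360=-74.30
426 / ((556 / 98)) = 10437 / 139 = 75.09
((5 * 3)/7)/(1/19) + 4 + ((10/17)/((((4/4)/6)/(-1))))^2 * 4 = 191257/2023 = 94.54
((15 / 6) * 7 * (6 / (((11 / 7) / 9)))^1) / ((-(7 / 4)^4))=-34560 / 539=-64.12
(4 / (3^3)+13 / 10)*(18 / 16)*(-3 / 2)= -391 / 160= -2.44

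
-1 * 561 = -561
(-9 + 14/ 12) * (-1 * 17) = 133.17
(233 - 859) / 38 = -313 / 19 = -16.47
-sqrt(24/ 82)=-2 * sqrt(123)/ 41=-0.54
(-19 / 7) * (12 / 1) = -228 / 7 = -32.57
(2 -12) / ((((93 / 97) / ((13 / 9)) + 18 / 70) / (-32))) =3530800 / 10161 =347.49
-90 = -90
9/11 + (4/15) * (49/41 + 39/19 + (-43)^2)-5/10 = 42352361/85690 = 494.25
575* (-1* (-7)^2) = -28175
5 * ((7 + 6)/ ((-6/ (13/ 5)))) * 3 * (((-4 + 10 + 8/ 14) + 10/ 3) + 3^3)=-130975/ 42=-3118.45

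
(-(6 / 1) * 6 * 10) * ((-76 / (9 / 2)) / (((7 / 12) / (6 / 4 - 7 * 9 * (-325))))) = 1493965440 / 7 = 213423634.29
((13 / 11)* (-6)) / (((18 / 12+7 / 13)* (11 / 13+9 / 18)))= -52728 / 20405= -2.58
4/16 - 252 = -1007/4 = -251.75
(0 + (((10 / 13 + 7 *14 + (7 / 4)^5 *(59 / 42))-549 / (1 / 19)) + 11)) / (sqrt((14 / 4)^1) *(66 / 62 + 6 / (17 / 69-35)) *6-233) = 38980361176524075 *sqrt(14) / 76660393520260096 + 264772253635185913001 / 5979510694580287488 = 46.18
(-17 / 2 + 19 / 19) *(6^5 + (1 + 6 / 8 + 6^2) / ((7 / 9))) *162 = -266190705 / 28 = -9506810.89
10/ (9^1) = 10/ 9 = 1.11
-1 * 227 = -227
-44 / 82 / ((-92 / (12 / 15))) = 22 / 4715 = 0.00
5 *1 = 5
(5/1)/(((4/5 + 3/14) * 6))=175/213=0.82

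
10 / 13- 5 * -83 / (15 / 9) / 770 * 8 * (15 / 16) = 12791 / 4004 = 3.19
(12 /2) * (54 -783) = -4374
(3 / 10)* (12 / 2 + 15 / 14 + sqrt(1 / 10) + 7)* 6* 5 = 129.49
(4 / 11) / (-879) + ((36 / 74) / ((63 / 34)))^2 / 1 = 44441132 / 648606189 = 0.07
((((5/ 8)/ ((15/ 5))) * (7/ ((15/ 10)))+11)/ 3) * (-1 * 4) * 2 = -862/ 27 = -31.93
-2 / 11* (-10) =20 / 11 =1.82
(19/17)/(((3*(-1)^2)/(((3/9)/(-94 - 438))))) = -1/4284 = -0.00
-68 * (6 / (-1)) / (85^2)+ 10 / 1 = 4274 / 425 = 10.06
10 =10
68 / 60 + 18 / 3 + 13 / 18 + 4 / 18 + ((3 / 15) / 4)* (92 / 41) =30221 / 3690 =8.19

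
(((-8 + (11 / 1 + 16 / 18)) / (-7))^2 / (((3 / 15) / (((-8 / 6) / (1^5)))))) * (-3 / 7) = 500 / 567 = 0.88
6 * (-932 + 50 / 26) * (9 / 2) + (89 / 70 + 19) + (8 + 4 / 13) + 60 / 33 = -25081.68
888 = 888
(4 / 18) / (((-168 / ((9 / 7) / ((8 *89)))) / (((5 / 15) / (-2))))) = 1 / 2511936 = 0.00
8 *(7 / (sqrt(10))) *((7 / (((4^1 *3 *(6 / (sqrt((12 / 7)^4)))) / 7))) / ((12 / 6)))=28 *sqrt(10) / 5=17.71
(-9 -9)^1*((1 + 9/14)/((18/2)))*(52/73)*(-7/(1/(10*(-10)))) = -119600/73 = -1638.36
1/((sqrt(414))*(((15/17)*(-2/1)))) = -17*sqrt(46)/4140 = -0.03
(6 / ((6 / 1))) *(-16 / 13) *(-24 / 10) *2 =384 / 65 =5.91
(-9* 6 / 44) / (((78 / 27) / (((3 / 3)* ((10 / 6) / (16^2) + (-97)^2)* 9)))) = -5267839293 / 146432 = -35974.65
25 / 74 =0.34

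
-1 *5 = -5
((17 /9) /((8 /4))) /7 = 17 /126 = 0.13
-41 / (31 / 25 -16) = 25 / 9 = 2.78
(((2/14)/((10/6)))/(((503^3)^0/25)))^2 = 225/49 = 4.59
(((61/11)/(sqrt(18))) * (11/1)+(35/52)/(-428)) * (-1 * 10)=175/11128-305 * sqrt(2)/3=-143.76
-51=-51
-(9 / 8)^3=-729 / 512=-1.42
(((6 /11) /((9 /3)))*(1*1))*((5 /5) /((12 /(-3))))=-1 /22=-0.05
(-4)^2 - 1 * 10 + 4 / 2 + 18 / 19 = 170 / 19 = 8.95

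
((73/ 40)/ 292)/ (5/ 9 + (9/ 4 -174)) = -9/ 246520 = -0.00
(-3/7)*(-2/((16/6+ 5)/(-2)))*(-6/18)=0.07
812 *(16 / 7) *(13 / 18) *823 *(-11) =-109215392 / 9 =-12135043.56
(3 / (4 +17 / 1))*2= 0.29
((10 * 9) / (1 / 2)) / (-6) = -30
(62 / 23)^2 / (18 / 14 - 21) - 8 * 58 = -464.37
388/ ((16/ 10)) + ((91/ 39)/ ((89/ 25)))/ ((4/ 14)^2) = 267565/ 1068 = 250.53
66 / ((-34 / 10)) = -330 / 17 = -19.41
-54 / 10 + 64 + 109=838 / 5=167.60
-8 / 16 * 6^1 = -3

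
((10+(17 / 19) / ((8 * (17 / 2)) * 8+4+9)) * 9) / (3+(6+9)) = 105847 / 21166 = 5.00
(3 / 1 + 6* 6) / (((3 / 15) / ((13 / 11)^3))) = 428415 / 1331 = 321.87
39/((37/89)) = 3471/37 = 93.81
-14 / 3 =-4.67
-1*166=-166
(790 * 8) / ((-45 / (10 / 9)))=-12640 / 81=-156.05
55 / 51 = 1.08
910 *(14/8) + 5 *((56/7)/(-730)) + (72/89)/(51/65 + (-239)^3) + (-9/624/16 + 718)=11082525299098591259/4796707403860736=2310.44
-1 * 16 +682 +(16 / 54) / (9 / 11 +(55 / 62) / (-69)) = 227280106 / 341073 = 666.37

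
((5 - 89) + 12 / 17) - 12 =-1620 / 17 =-95.29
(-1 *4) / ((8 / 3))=-1.50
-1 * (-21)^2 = -441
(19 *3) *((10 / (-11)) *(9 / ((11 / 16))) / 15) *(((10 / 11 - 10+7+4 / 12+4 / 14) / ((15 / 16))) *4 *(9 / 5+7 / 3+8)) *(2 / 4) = 34398208 / 19965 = 1722.93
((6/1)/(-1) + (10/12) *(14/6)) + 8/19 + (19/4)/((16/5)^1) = -23531/10944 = -2.15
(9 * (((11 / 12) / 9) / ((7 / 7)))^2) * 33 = 1331 / 432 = 3.08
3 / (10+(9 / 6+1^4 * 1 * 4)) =6 / 31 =0.19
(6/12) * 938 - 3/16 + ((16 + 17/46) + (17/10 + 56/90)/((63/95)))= 101966813/208656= 488.68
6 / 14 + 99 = 696 / 7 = 99.43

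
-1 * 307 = -307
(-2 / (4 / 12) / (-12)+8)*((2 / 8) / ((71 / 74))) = 629 / 284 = 2.21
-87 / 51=-29 / 17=-1.71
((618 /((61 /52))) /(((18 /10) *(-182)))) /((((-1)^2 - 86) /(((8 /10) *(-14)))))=-3296 /15555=-0.21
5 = 5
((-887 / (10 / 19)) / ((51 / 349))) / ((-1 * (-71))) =-162.43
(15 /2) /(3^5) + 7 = 1139 /162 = 7.03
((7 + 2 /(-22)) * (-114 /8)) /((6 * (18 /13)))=-4693 /396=-11.85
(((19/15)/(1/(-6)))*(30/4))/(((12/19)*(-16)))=361/64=5.64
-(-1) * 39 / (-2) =-39 / 2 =-19.50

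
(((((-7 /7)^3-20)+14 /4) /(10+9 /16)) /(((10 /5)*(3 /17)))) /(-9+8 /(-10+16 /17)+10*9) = -0.06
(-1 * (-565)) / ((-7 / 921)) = -74337.86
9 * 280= 2520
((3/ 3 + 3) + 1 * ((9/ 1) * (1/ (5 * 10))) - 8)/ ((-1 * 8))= 191/ 400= 0.48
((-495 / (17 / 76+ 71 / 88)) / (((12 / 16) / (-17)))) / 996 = 1563320 / 143009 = 10.93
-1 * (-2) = 2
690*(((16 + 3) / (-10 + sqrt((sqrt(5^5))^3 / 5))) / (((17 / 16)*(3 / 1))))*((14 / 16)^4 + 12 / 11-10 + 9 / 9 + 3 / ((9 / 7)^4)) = -4188382192296875*5^(3 / 4) / 102241412431488-167535287691875*sqrt(5) / 51120706215744-6701411507675*5^(1 / 4) / 25560353107872-268056460307 / 12780176553936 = -144.72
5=5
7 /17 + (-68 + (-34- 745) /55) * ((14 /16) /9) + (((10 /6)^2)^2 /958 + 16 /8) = -5.57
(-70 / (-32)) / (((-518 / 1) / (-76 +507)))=-2155 / 1184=-1.82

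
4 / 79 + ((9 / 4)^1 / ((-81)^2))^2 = 34012303 / 671741424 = 0.05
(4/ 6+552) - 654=-304/ 3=-101.33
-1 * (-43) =43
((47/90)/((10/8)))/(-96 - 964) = -47/119250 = -0.00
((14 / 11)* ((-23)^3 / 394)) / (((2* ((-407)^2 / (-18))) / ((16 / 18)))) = 681352 / 358961383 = 0.00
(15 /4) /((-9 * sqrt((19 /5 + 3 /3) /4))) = -5 * sqrt(30) /72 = -0.38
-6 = -6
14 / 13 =1.08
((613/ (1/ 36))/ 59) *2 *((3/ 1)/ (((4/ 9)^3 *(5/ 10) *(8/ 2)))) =12065679/ 944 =12781.44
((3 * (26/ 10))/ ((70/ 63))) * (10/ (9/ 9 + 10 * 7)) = 351/ 355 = 0.99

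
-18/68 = -9/34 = -0.26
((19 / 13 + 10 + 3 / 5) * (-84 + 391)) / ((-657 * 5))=-240688 / 213525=-1.13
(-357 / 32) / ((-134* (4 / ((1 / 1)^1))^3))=357 / 274432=0.00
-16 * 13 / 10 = -104 / 5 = -20.80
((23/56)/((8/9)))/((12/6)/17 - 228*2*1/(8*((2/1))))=-3519/216160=-0.02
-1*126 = -126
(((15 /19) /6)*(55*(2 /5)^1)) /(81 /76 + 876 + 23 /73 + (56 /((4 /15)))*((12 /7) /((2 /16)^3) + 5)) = 0.00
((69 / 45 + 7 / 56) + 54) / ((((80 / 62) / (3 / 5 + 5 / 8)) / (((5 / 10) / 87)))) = 10145401 / 33408000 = 0.30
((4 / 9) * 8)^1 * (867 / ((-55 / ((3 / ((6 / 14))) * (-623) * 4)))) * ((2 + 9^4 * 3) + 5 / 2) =19248661090.91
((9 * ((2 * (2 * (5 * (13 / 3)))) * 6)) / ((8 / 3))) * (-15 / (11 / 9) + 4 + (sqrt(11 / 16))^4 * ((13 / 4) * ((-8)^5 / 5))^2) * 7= 144880461854037 / 55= 2634190215527.95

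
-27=-27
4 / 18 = 2 / 9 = 0.22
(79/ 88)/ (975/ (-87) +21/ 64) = -18328/ 222101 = -0.08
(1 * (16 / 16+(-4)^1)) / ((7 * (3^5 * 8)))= -0.00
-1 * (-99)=99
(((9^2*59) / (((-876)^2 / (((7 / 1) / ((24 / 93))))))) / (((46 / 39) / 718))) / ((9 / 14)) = 1254783621 / 7844288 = 159.96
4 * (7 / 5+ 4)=108 / 5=21.60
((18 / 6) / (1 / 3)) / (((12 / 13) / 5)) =48.75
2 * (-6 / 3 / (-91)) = 4 / 91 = 0.04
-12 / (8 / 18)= -27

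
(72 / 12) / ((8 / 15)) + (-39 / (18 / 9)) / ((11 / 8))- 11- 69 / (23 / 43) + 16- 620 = -32865 / 44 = -746.93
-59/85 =-0.69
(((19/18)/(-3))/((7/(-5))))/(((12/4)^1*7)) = 95/7938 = 0.01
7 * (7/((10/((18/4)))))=441/20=22.05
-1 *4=-4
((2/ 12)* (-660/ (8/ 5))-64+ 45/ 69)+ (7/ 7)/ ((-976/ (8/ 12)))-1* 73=-6906077/ 33672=-205.10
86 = 86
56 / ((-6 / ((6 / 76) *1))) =-14 / 19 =-0.74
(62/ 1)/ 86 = 31/ 43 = 0.72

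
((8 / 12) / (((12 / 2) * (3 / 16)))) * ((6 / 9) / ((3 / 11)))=352 / 243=1.45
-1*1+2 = 1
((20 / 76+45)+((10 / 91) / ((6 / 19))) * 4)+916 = 4993292 / 5187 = 962.66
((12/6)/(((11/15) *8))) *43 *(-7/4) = -4515/176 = -25.65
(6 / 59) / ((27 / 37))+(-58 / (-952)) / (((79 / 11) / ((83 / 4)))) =25190071 / 79870896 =0.32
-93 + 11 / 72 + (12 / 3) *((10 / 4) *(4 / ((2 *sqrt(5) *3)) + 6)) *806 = 3224 *sqrt(5) / 3 + 3475235 / 72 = 50670.18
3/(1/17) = 51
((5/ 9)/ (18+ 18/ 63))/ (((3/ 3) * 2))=35/ 2304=0.02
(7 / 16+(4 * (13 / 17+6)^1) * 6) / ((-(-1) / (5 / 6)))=221395 / 1632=135.66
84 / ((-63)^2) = 4 / 189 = 0.02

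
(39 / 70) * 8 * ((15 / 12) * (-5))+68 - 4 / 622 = 40.14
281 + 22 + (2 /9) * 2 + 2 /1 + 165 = 4234 /9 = 470.44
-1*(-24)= 24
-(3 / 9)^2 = -0.11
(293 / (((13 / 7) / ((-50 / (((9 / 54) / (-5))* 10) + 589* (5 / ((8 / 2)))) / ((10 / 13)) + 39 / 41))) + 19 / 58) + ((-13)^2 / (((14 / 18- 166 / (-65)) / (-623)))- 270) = 2781722500187 / 18538888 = 150047.97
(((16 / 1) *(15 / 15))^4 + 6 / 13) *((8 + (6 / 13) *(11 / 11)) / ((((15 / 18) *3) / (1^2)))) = 37486856 / 169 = 221815.72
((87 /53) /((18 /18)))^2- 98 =-267713 /2809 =-95.31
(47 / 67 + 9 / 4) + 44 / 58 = 28835 / 7772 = 3.71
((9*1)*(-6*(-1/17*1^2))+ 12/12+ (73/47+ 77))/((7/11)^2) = 163229/799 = 204.29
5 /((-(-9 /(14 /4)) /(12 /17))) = 70 /51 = 1.37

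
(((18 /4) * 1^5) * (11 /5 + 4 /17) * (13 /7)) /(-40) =-24219 /47600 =-0.51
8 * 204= 1632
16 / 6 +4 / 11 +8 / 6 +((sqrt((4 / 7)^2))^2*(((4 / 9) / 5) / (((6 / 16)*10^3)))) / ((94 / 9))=207270352 / 47499375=4.36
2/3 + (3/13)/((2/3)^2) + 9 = 1589/156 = 10.19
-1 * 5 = -5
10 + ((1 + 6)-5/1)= 12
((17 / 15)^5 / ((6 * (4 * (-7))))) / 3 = -1419857 / 382725000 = -0.00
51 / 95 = 0.54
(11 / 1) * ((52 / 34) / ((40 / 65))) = 1859 / 68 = 27.34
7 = 7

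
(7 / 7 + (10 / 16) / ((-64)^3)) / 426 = 699049 / 297795584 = 0.00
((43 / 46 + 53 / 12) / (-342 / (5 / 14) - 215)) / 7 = -1055 / 1618188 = -0.00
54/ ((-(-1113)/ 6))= 108/ 371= 0.29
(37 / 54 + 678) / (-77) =-8.81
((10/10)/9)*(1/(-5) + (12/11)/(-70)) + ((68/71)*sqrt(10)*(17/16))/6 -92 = -318863/3465 + 289*sqrt(10)/1704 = -91.49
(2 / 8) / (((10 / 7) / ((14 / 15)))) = 49 / 300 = 0.16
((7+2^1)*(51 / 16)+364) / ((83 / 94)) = 295301 / 664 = 444.73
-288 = -288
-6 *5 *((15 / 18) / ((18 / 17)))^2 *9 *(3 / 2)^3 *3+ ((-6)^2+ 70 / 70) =-106007 / 64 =-1656.36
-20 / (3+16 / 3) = -12 / 5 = -2.40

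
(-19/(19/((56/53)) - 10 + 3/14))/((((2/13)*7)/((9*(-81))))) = 26676/17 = 1569.18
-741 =-741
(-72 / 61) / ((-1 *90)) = 4 / 305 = 0.01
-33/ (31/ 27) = -891/ 31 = -28.74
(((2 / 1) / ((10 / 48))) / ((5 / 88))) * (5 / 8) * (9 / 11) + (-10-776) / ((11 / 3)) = -7038 / 55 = -127.96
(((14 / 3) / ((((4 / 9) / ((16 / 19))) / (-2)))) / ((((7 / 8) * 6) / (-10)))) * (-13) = -8320 / 19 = -437.89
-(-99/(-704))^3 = -729/262144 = -0.00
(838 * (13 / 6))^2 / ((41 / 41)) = 29669809 / 9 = 3296645.44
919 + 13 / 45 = 41368 / 45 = 919.29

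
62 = 62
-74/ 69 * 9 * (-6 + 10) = -888/ 23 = -38.61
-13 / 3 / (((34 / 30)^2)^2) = -2.63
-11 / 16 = -0.69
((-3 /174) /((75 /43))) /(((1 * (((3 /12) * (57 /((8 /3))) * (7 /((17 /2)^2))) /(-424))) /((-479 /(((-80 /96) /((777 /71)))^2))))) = -668747.36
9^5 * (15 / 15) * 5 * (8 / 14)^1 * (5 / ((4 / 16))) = 23619600 / 7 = 3374228.57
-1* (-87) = 87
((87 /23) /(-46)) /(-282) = 0.00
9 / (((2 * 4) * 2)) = 9 / 16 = 0.56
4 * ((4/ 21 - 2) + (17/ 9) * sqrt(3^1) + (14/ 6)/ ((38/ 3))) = -2594/ 399 + 68 * sqrt(3)/ 9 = 6.59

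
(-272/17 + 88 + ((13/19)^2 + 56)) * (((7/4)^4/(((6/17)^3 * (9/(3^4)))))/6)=60785370289/1478656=41108.53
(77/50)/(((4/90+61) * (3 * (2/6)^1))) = 693/27470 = 0.03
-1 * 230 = -230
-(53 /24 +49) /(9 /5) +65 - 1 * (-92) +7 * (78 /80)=73103 /540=135.38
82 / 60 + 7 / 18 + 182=8269 / 45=183.76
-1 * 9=-9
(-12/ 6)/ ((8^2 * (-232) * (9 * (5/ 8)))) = 1/ 41760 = 0.00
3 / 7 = 0.43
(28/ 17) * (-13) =-21.41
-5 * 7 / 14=-5 / 2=-2.50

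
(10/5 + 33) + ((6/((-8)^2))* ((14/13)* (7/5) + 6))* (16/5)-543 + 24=-481.75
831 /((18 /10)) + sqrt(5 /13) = sqrt(65) /13 + 1385 /3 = 462.29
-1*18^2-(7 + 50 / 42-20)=-6556 / 21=-312.19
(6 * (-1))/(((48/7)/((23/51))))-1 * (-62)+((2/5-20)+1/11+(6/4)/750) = 23617147/561000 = 42.10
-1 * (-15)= 15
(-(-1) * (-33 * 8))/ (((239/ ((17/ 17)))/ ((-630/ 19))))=166320/ 4541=36.63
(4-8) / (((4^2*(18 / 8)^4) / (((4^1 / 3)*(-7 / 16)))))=112 / 19683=0.01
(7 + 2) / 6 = 3 / 2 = 1.50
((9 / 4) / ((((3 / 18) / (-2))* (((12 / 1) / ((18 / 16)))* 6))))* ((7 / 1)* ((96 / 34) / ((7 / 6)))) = -243 / 34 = -7.15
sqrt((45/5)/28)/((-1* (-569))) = 3* sqrt(7)/7966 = 0.00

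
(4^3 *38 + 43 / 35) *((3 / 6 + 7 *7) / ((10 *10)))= 8431137 / 7000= 1204.45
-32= -32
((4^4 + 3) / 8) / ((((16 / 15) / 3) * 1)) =11655 / 128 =91.05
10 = 10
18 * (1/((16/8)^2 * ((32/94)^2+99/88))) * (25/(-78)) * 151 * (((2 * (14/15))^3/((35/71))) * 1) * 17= -2525143031936/64142325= -39367.81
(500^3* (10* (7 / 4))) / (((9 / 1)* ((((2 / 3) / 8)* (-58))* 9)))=-4375000000 / 783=-5587484.04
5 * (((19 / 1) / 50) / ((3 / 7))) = 4.43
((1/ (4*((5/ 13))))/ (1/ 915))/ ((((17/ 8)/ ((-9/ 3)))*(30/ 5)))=-2379/ 17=-139.94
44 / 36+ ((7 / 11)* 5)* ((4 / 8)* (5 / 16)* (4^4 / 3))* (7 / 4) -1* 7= 6778 / 99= 68.46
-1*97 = -97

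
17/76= 0.22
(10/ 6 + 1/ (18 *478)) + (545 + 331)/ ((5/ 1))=7608809/ 43020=176.87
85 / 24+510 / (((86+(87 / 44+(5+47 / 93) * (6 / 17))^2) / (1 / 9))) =5364130709605 / 1308107678616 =4.10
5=5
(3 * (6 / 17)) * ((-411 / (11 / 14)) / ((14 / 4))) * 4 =-118368 / 187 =-632.98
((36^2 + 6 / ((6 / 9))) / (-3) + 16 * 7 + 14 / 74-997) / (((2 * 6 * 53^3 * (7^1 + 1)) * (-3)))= 48833 / 1586433312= 0.00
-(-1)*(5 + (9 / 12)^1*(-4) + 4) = 6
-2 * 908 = -1816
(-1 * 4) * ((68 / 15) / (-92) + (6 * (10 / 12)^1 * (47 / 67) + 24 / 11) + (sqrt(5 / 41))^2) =-240270484 / 10424865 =-23.05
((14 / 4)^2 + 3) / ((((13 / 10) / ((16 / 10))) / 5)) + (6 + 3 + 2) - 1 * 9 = 95.85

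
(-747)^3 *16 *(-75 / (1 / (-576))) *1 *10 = -2881147781376000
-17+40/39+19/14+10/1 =-2521/546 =-4.62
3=3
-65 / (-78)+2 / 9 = 19 / 18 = 1.06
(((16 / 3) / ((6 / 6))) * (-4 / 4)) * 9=-48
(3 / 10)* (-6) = -9 / 5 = -1.80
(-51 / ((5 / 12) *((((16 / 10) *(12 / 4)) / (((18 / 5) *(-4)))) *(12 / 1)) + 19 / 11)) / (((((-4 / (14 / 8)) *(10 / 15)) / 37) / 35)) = 45769185 / 64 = 715143.52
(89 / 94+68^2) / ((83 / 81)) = 35214345 / 7802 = 4513.50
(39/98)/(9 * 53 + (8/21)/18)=1053/1262198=0.00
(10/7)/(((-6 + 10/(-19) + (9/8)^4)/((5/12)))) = -194560/1609629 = -0.12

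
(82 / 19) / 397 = 82 / 7543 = 0.01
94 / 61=1.54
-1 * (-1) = 1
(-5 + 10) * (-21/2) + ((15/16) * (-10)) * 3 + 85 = 35/8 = 4.38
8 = 8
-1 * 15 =-15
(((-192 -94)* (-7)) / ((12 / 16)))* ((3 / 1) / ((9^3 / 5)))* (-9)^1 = -40040 / 81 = -494.32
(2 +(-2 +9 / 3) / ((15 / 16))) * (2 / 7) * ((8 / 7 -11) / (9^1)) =-2116 / 2205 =-0.96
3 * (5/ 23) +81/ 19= 2148/ 437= 4.92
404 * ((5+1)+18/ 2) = 6060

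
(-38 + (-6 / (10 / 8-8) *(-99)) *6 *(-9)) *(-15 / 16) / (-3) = 11785 / 8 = 1473.12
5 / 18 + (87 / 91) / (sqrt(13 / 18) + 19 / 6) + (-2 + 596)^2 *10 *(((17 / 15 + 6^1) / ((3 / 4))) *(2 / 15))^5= 5424883224163884306967 / 468778324218750 - 522 *sqrt(26) / 30485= 11572384.86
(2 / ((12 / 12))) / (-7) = -2 / 7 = -0.29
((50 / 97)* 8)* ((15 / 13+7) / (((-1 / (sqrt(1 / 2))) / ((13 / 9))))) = -21200* sqrt(2) / 873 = -34.34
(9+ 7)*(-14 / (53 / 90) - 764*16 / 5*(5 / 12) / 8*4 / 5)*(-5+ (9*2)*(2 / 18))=1598144 / 265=6030.73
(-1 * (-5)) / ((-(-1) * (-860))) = -1 / 172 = -0.01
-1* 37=-37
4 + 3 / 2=11 / 2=5.50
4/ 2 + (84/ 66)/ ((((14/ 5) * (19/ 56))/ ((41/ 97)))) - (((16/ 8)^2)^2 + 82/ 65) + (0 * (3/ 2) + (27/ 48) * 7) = -226815921/ 21083920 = -10.76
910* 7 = 6370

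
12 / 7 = 1.71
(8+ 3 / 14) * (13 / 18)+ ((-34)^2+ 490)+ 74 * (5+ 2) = 546823 / 252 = 2169.93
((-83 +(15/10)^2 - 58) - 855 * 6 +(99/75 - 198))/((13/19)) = -10384317/1300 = -7987.94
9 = 9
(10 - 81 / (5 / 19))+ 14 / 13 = -19287 / 65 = -296.72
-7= -7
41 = 41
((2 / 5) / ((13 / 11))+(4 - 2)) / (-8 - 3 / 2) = -16 / 65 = -0.25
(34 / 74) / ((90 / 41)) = 0.21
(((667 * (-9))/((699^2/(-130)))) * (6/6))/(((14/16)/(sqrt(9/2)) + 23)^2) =3805830924480/1259298708586801 - 96493662720 * sqrt(2)/1259298708586801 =0.00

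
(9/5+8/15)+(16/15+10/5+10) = 77/5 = 15.40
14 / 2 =7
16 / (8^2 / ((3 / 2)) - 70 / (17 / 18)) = -204 / 401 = -0.51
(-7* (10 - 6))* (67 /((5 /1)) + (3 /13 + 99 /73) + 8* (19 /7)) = -4876124 /4745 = -1027.63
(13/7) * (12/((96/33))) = 429/56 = 7.66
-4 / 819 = -0.00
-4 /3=-1.33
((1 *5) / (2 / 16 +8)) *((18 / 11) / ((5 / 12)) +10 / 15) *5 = 6064 / 429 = 14.14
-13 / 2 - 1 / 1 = -15 / 2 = -7.50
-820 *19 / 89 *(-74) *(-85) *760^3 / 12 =-10754714460800000 / 267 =-40279829441198.50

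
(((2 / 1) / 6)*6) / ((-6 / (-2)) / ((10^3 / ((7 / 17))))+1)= 34000 / 17021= 2.00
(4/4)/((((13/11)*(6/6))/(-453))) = -4983/13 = -383.31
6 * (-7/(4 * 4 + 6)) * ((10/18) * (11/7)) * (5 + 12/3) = -15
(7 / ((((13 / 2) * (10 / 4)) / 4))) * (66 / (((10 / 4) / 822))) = 12152448 / 325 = 37392.15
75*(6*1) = 450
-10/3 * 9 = -30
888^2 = 788544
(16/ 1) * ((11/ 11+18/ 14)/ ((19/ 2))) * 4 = 2048/ 133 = 15.40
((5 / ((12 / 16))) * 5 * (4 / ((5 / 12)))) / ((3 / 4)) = 1280 / 3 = 426.67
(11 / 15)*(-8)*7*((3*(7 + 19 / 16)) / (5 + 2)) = -1441 / 10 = -144.10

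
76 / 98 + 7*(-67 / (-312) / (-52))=593531 / 794976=0.75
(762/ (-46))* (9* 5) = -17145/ 23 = -745.43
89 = 89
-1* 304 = -304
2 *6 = 12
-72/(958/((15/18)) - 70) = -180/2699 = -0.07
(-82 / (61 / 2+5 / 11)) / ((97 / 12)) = -7216 / 22019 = -0.33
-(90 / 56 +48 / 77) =-687 / 308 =-2.23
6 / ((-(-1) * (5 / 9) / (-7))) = -378 / 5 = -75.60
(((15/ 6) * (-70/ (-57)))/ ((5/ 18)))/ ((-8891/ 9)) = -1890/ 168929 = -0.01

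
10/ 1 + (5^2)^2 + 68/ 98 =31149/ 49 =635.69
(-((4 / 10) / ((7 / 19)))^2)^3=-3010936384 / 1838265625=-1.64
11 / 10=1.10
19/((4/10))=47.50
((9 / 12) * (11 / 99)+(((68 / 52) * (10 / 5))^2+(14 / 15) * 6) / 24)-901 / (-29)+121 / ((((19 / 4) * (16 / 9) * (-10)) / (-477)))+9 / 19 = 7996707161 / 11174280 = 715.64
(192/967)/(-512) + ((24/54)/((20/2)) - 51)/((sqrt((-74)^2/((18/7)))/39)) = -29809 * sqrt(14)/2590 - 3/7736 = -43.06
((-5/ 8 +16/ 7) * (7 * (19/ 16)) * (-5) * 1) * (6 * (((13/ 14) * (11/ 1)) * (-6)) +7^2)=19710885/ 896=21998.76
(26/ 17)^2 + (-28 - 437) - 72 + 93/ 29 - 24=-4655260/ 8381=-555.45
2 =2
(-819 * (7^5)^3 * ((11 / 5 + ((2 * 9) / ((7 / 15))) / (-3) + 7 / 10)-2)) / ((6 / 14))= 108482255258348544.30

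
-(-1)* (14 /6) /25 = 7 /75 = 0.09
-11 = -11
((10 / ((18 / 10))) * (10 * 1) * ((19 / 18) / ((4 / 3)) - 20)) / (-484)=57625 / 26136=2.20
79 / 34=2.32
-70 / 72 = -35 / 36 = -0.97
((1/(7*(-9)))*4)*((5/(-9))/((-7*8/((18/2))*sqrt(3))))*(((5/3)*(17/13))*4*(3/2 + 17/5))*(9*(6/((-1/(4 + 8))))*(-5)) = -3400*sqrt(3)/13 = -453.00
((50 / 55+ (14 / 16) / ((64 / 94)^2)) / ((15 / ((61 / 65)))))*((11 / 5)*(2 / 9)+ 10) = 906994787 / 494208000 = 1.84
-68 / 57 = -1.19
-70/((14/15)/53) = -3975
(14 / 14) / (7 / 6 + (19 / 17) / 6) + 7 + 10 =408 / 23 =17.74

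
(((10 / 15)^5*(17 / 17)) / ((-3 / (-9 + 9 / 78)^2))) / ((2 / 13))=-22.52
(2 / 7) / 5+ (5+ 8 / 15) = 587 / 105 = 5.59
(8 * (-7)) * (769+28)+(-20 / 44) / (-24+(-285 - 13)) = -158086539 / 3542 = -44632.00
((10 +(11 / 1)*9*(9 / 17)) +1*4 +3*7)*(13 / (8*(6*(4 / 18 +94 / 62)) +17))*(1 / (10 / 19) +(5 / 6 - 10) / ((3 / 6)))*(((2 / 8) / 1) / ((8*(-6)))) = 8683441 / 8967360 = 0.97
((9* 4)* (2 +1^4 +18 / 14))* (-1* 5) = -5400 / 7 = -771.43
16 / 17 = 0.94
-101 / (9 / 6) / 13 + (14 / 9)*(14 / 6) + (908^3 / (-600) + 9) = -1247681.40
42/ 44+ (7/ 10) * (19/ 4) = 4.28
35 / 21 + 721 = 2168 / 3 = 722.67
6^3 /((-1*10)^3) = -27 /125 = -0.22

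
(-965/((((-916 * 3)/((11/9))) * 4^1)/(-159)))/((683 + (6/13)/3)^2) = -95078555/2600888381136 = -0.00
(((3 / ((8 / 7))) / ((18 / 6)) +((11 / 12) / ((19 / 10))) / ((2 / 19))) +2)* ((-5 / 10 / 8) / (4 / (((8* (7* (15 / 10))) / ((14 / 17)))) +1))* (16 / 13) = -3043 / 5512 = -0.55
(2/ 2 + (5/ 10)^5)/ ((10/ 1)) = 33/ 320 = 0.10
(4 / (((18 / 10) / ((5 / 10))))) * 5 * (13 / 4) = 325 / 18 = 18.06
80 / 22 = 40 / 11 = 3.64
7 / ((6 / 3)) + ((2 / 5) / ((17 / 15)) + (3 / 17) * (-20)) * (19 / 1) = -1933 / 34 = -56.85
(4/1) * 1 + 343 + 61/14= 4919/14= 351.36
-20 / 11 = -1.82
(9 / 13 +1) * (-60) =-1320 / 13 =-101.54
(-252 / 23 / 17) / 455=-0.00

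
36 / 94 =18 / 47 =0.38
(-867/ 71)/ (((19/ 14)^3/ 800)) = -1903238400/ 486989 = -3908.18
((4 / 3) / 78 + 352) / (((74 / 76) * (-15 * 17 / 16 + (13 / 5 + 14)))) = 545.71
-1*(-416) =416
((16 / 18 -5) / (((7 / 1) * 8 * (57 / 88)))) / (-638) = 37 / 208278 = 0.00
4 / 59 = 0.07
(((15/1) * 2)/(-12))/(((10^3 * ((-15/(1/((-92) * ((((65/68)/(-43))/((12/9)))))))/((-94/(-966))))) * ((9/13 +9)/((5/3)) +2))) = 34357/25395174000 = 0.00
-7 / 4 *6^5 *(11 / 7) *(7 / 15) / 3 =-16632 / 5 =-3326.40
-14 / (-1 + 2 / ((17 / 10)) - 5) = 119 / 41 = 2.90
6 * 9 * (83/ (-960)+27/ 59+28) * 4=14462487/ 2360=6128.17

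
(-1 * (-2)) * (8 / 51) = 16 / 51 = 0.31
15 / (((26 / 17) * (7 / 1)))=255 / 182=1.40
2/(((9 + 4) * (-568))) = -1/3692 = -0.00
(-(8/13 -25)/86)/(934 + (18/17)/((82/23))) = 220949/728047190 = 0.00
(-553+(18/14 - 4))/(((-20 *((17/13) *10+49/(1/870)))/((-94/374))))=-237679/1451314480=-0.00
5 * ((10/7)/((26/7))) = 25/13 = 1.92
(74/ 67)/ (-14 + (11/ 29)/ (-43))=-92278/ 1170423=-0.08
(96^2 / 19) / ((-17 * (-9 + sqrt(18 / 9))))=9216 * sqrt(2) / 25517 + 82944 / 25517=3.76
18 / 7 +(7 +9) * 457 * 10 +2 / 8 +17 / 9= 73124.71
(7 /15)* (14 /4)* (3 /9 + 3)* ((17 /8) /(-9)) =-833 /648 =-1.29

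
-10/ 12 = -5/ 6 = -0.83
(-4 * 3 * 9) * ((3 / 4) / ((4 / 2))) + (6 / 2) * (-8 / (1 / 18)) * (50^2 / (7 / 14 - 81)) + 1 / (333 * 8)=5736869549 / 428904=13375.65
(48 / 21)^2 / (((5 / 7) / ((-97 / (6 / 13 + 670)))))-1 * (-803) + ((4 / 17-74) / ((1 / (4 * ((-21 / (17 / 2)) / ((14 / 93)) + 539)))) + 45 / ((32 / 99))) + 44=-153209.11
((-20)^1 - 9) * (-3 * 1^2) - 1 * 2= 85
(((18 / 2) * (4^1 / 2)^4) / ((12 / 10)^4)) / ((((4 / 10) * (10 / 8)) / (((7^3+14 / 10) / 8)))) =35875 / 6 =5979.17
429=429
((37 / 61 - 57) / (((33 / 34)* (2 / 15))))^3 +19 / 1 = -24999539283877491 / 302111711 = -82749322.10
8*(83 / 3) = 664 / 3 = 221.33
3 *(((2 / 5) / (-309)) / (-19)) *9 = 18 / 9785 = 0.00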